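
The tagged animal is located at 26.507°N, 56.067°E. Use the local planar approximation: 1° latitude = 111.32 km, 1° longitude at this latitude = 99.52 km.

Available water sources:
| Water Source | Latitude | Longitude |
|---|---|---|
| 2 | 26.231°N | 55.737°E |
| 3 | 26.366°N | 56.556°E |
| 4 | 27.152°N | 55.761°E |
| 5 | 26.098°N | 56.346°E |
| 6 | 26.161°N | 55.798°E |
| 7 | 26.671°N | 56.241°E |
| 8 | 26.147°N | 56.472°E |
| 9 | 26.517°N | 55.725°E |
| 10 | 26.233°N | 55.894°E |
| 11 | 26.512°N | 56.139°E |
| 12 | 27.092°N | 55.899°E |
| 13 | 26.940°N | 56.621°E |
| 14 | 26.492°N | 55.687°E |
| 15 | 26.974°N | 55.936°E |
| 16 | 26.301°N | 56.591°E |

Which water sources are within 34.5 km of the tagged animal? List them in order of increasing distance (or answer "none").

11, 7, 9

Distances from 26.507°N, 56.067°E:
2: √((-0.276·111.32)² + (-0.330·99.52)²) = √(943.98384 + 1078.57069) = 44.973 km
3: √((-0.141·111.32)² + (0.489·99.52)²) = √(246.36818 + 2368.30948) = 51.134 km
4: √((0.645·111.32)² + (-0.306·99.52)²) = √(5155.44104 + 927.39252) = 77.993 km
5: √((-0.409·111.32)² + (0.279·99.52)²) = √(2072.96997 + 770.95520) = 53.328 km
6: √((-0.346·111.32)² + (-0.269·99.52)²) = √(1483.53772 + 716.68002) = 46.906 km
7: √((0.164·111.32)² + (0.174·99.52)²) = √(333.29906 + 299.86048) = 25.163 km
8: √((-0.360·111.32)² + (0.405·99.52)²) = √(1606.02166 + 1624.54139) = 56.838 km
9: √((0.010·111.32)² + (-0.342·99.52)²) = √(1.23921 + 1158.43840) = 34.054 km
10: √((-0.274·111.32)² + (-0.173·99.52)²) = √(930.35248 + 296.42371) = 35.025 km
11: √((0.005·111.32)² + (0.072·99.52)²) = √(0.30980 + 51.34353) = 7.187 km
12: √((0.585·111.32)² + (-0.168·99.52)²) = √(4240.90093 + 279.53700) = 67.234 km
13: √((0.433·111.32)² + (0.554·99.52)²) = √(2323.39039 + 3039.76678) = 73.234 km
14: √((-0.015·111.32)² + (-0.380·99.52)²) = √(2.78823 + 1430.17087) = 37.854 km
15: √((0.467·111.32)² + (-0.131·99.52)²) = √(2702.58994 + 169.96650) = 53.596 km
16: √((-0.206·111.32)² + (0.524·99.52)²) = √(525.87295 + 2719.46397) = 56.968 km
Threshold 34.5 km: 11 (7.187 km), 7 (25.163 km), 9 (34.054 km) are within range.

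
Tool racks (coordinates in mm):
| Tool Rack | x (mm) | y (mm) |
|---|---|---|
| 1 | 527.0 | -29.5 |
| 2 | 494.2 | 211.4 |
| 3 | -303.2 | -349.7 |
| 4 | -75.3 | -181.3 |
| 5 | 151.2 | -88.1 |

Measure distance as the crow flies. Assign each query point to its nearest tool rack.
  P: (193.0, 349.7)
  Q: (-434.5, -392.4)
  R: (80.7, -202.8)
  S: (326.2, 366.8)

P→2; Q→3; R→5; S→2

P at (193.0, 349.7):
  1: √((334.0)² + (-379.2)²) = √(111556.000 + 143792.640) = 505.3 mm
  2: √((301.2)² + (-138.3)²) = √(90721.440 + 19126.890) = 331.4 mm
  3: √((-496.2)² + (-699.4)²) = √(246214.440 + 489160.360) = 857.5 mm
  4: √((-268.3)² + (-531.0)²) = √(71984.890 + 281961.000) = 594.9 mm
  5: √((-41.8)² + (-437.8)²) = √(1747.240 + 191668.840) = 439.8 mm
  → nearest: 2 (331.4 mm)
Q at (-434.5, -392.4):
  1: √((961.5)² + (362.9)²) = √(924482.250 + 131696.410) = 1027.7 mm
  2: √((928.7)² + (603.8)²) = √(862483.690 + 364574.440) = 1107.7 mm
  3: √((131.3)² + (42.7)²) = √(17239.690 + 1823.290) = 138.1 mm
  4: √((359.2)² + (211.1)²) = √(129024.640 + 44563.210) = 416.6 mm
  5: √((585.7)² + (304.3)²) = √(343044.490 + 92598.490) = 660.0 mm
  → nearest: 3 (138.1 mm)
R at (80.7, -202.8):
  1: √((446.3)² + (173.3)²) = √(199183.690 + 30032.890) = 478.8 mm
  2: √((413.5)² + (414.2)²) = √(170982.250 + 171561.640) = 585.3 mm
  3: √((-383.9)² + (-146.9)²) = √(147379.210 + 21579.610) = 411.0 mm
  4: √((-156.0)² + (21.5)²) = √(24336.000 + 462.250) = 157.5 mm
  5: √((70.5)² + (114.7)²) = √(4970.250 + 13156.090) = 134.6 mm
  → nearest: 5 (134.6 mm)
S at (326.2, 366.8):
  1: √((200.8)² + (-396.3)²) = √(40320.640 + 157053.690) = 444.3 mm
  2: √((168.0)² + (-155.4)²) = √(28224.000 + 24149.160) = 228.9 mm
  3: √((-629.4)² + (-716.5)²) = √(396144.360 + 513372.250) = 953.7 mm
  4: √((-401.5)² + (-548.1)²) = √(161202.250 + 300413.610) = 679.4 mm
  5: √((-175.0)² + (-454.9)²) = √(30625.000 + 206934.010) = 487.4 mm
  → nearest: 2 (228.9 mm)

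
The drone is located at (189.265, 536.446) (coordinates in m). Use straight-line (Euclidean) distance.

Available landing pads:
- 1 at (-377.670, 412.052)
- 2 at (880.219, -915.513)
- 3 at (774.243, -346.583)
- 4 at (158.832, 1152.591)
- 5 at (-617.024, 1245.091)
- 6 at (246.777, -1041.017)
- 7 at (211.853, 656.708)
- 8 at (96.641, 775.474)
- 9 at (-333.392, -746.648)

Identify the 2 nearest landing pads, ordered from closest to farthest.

7, 8

Distances from (189.265, 536.446):
1: 580.422 m
2: 1607.981 m
3: 1059.216 m
4: 616.896 m
5: 1073.443 m
6: 1578.511 m
7: 122.365 m
8: 256.347 m
9: 1385.460 m
Sorted: 7 (122.365 m) < 8 (256.347 m) < 1 (580.422 m) < 4 (616.896 m) < …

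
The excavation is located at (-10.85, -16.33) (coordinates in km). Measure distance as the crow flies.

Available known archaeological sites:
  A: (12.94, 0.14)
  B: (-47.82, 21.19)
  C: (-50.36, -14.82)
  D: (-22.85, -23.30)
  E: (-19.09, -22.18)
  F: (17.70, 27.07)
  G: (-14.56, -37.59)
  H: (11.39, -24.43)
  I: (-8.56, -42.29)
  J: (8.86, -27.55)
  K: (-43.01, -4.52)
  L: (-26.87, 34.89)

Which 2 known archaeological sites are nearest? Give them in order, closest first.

Distances from (-10.85, -16.33):
A: √((23.79)² + (16.47)²) = √(565.9641 + 271.2609) = 28.93 km
B: √((-36.97)² + (37.52)²) = √(1366.7809 + 1407.7504) = 52.67 km
C: √((-39.51)² + (1.51)²) = √(1561.0401 + 2.2801) = 39.54 km
D: √((-12.00)² + (-6.97)²) = √(144.0000 + 48.5809) = 13.88 km
E: √((-8.24)² + (-5.85)²) = √(67.8976 + 34.2225) = 10.11 km
F: √((28.55)² + (43.40)²) = √(815.1025 + 1883.5600) = 51.95 km
G: √((-3.71)² + (-21.26)²) = √(13.7641 + 451.9876) = 21.58 km
H: √((22.24)² + (-8.10)²) = √(494.6176 + 65.6100) = 23.67 km
I: √((2.29)² + (-25.96)²) = √(5.2441 + 673.9216) = 26.06 km
J: √((19.71)² + (-11.22)²) = √(388.4841 + 125.8884) = 22.68 km
K: √((-32.16)² + (11.81)²) = √(1034.2656 + 139.4761) = 34.26 km
L: √((-16.02)² + (51.22)²) = √(256.6404 + 2623.4884) = 53.67 km
Sorted: E (10.11 km) < D (13.88 km) < G (21.58 km) < J (22.68 km) < …

E, D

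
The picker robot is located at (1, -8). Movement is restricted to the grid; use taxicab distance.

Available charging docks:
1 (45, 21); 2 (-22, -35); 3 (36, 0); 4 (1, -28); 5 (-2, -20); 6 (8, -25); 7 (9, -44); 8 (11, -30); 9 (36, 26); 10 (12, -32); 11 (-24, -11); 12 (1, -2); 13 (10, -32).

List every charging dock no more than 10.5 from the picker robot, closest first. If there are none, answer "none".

12

Distances from (1, -8):
1: |44| + |29| = 44 + 29 = 73
2: |-23| + |-27| = 23 + 27 = 50
3: |35| + |8| = 35 + 8 = 43
4: |0| + |-20| = 0 + 20 = 20
5: |-3| + |-12| = 3 + 12 = 15
6: |7| + |-17| = 7 + 17 = 24
7: |8| + |-36| = 8 + 36 = 44
8: |10| + |-22| = 10 + 22 = 32
9: |35| + |34| = 35 + 34 = 69
10: |11| + |-24| = 11 + 24 = 35
11: |-25| + |-3| = 25 + 3 = 28
12: |0| + |6| = 0 + 6 = 6
13: |9| + |-24| = 9 + 24 = 33
Threshold 10.5: 12 (6) is within range.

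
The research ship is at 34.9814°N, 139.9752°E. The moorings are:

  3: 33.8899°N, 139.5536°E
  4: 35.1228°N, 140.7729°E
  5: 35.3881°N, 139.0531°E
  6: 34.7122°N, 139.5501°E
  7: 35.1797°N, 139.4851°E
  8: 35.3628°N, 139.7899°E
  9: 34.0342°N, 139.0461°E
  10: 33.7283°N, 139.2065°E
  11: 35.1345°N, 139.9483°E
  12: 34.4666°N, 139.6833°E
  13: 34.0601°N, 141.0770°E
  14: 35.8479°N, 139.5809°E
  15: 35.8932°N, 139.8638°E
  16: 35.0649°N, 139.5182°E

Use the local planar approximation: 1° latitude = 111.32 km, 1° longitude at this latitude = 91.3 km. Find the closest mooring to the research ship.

11

Distances from 34.9814°N, 139.9752°E:
3: √((-1.0915·111.32)² + (-0.4216·91.3)²) = √(14763.654573 + 1481.640223) = 127.4570 km
4: √((0.1414·111.32)² + (0.7977·91.3)²) = √(247.767999 + 5304.210357) = 74.5116 km
5: √((0.4067·111.32)² + (-0.9221·91.3)²) = √(2049.720951 + 7087.573883) = 95.5892 km
6: √((-0.2692·111.32)² + (-0.4251·91.3)²) = √(898.041706 + 1506.342623) = 49.0345 km
7: √((0.1983·111.32)² + (-0.4901·91.3)²) = √(487.294852 + 2002.216150) = 49.8950 km
8: √((0.3814·111.32)² + (-0.1853·91.3)²) = √(1802.634891 + 286.215002) = 45.7039 km
9: √((-0.9472·111.32)² + (-0.9291·91.3)²) = √(11118.079473 + 7195.591088) = 135.3280 km
10: √((-1.2531·111.32)² + (-0.7687·91.3)²) = √(19458.880692 + 4925.556637) = 156.1552 km
11: √((0.1531·111.32)² + (-0.0269·91.3)²) = √(290.466985 + 6.031789) = 17.2191 km
12: √((-0.5148·111.32)² + (-0.2919·91.3)²) = √(3284.153682 + 710.247551) = 63.2013 km
13: √((-0.9213·111.32)² + (1.1018·91.3)²) = √(10518.372275 + 10119.221240) = 143.6579 km
14: √((0.8665·111.32)² + (-0.3943·91.3)²) = √(9304.296239 + 1295.970480) = 102.9576 km
15: √((0.9118·111.32)² + (-0.1114·91.3)²) = √(10302.569930 + 103.445579) = 102.0099 km
16: √((0.0835·111.32)² + (-0.4570·91.3)²) = √(86.401115 + 1740.900521) = 42.7469 km
Minimum: 11 at 17.2191 km.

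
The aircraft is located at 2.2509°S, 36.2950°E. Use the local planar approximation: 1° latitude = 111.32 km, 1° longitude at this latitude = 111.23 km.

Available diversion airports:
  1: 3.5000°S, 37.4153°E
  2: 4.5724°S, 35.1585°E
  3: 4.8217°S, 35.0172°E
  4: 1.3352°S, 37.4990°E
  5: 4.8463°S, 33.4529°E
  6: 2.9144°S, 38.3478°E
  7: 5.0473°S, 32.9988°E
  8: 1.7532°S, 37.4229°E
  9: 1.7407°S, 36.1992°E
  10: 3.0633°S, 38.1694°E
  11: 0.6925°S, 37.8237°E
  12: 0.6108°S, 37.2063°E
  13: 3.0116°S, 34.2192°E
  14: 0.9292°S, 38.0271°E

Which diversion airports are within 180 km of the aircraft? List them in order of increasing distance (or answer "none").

9, 8, 4

Distances from 2.2509°S, 36.2950°E:
1: √((-1.2491·111.32)² + (1.1203·111.23)²) = √(19334.850217 + 15527.893595) = 186.7157 km
2: √((-2.3215·111.32)² + (-1.1365·111.23)²) = √(66785.744447 + 15980.220022) = 287.6907 km
3: √((-2.5708·111.32)² + (-1.2778·111.23)²) = √(81899.825758 + 20200.849917) = 319.5320 km
4: √((0.9157·111.32)² + (1.2040·111.23)²) = √(10390.891827 + 17934.812814) = 168.3024 km
5: √((-2.5954·111.32)² + (-2.8421·111.23)²) = √(83474.724796 + 99936.142930) = 428.2650 km
6: √((-0.6635·111.32)² + (2.0528·111.23)²) = √(5455.420731 + 52135.933316) = 239.9820 km
7: √((-2.7964·111.32)² + (-3.2962·111.23)²) = √(96904.731427 + 134422.195543) = 480.9646 km
8: √((0.4977·111.32)² + (1.1279·111.23)²) = √(3069.599227 + 15739.287475) = 137.1455 km
9: √((0.5102·111.32)² + (-0.0958·111.23)²) = √(3225.724731 + 113.546798) = 57.7864 km
10: √((-0.8124·111.32)² + (1.8744·111.23)²) = √(8178.736657 + 43467.876614) = 227.2589 km
11: √((1.5584·111.32)² + (1.5287·111.23)²) = √(30095.687894 + 28912.683731) = 242.9164 km
12: √((1.6401·111.32)² + (0.9113·111.23)²) = √(33333.970946 + 10274.640020) = 208.8267 km
13: √((-0.7607·111.32)² + (-2.0758·111.23)²) = √(7170.892762 + 53310.761938) = 245.9302 km
14: √((1.3217·111.32)² + (1.7321·111.23)²) = √(21647.720666 + 37118.447032) = 242.4173 km
Threshold 180 km: 9 (57.7864 km), 8 (137.1455 km), 4 (168.3024 km) are within range.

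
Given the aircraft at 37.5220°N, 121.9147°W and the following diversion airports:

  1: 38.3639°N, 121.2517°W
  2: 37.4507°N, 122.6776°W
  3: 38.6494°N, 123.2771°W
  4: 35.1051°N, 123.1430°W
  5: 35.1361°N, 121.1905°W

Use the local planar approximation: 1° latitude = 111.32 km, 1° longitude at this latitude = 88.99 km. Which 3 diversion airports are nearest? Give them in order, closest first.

2, 1, 3

Distances from 37.5220°N, 121.9147°W:
1: √((0.8419·111.32)² + (0.6630·88.99)²) = √(8783.496132 + 3481.043660) = 110.7454 km
2: √((-0.0713·111.32)² + (-0.7629·88.99)²) = √(62.997810 + 4609.116053) = 68.3529 km
3: √((1.1274·111.32)² + (-1.3624·88.99)²) = √(15750.794173 + 14699.131780) = 174.4991 km
4: √((-2.4169·111.32)² + (-1.2283·88.99)²) = √(72387.530135 + 11947.892797) = 290.4056 km
5: √((-2.3859·111.32)² + (0.7242·88.99)²) = √(70542.503708 + 4153.358838) = 273.3054 km
Sorted: 2 (68.3529 km) < 1 (110.7454 km) < 3 (174.4991 km) < 5 (273.3054 km) < 4 (290.4056 km)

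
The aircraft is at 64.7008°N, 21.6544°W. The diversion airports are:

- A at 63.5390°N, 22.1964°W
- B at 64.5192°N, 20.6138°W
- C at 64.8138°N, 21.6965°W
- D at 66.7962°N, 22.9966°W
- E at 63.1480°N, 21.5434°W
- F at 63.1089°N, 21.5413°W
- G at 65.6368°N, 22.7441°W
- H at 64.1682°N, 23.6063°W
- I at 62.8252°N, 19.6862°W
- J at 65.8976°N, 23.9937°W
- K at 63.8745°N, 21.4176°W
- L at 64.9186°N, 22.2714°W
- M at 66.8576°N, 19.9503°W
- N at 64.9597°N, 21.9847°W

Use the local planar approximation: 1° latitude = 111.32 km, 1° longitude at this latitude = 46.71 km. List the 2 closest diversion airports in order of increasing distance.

Distances from 64.7008°N, 21.6544°W:
A: 131.7862 km
B: 52.6428 km
C: 12.7319 km
D: 241.5383 km
E: 172.9354 km
F: 177.2890 km
G: 115.9634 km
H: 108.7555 km
I: 228.1359 km
J: 172.3058 km
K: 92.6464 km
L: 37.6622 km
M: 252.9457 km
N: 32.6905 km
Sorted: C (12.7319 km) < N (32.6905 km) < L (37.6622 km) < B (52.6428 km) < …

C, N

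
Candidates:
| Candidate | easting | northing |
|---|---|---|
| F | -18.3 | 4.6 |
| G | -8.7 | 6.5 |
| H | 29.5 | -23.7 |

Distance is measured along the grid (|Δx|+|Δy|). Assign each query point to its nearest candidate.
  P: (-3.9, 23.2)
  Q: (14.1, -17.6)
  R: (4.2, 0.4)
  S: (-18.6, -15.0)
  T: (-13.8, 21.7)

P→G; Q→H; R→G; S→F; T→G

P at (-3.9, 23.2):
  F: 33.0000
  G: 21.5000
  H: 80.3000
  → nearest: G (21.5000)
Q at (14.1, -17.6):
  F: 54.6000
  G: 46.9000
  H: 21.5000
  → nearest: H (21.5000)
R at (4.2, 0.4):
  F: 26.7000
  G: 19.0000
  H: 49.4000
  → nearest: G (19.0000)
S at (-18.6, -15.0):
  F: 19.9000
  G: 31.4000
  H: 56.8000
  → nearest: F (19.9000)
T at (-13.8, 21.7):
  F: 21.6000
  G: 20.3000
  H: 88.7000
  → nearest: G (20.3000)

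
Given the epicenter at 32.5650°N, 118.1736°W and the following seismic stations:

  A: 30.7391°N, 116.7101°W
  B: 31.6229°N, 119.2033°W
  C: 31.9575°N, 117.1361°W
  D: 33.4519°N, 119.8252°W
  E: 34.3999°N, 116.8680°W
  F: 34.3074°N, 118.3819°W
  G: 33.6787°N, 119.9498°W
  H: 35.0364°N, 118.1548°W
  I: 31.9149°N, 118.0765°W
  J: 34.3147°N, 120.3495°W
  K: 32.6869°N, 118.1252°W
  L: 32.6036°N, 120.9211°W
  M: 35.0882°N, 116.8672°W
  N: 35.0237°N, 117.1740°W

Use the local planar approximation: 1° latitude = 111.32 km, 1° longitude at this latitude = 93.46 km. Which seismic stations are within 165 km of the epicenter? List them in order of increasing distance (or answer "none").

Distances from 32.5650°N, 118.1736°W:
A: 244.9953 km
B: 142.3376 km
C: 118.2183 km
D: 183.2324 km
E: 237.9323 km
F: 194.9385 km
G: 207.1896 km
H: 275.1219 km
I: 72.9359 km
J: 281.5902 km
K: 14.3040 km
L: 256.8173 km
M: 306.2720 km
N: 289.2073 km
Threshold 165 km: K (14.3040 km), I (72.9359 km), C (118.2183 km), B (142.3376 km) are within range.

K, I, C, B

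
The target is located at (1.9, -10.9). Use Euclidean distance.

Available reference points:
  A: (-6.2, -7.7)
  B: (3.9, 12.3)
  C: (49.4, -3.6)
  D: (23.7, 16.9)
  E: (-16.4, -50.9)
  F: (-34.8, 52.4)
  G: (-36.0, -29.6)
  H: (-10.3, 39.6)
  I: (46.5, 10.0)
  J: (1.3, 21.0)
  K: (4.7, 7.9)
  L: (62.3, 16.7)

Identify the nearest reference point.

Distances from (1.9, -10.9):
A: √((-8.1)² + (3.2)²) = √(65.610 + 10.240) = 8.7
B: √((2.0)² + (23.2)²) = √(4.000 + 538.240) = 23.3
C: √((47.5)² + (7.3)²) = √(2256.250 + 53.290) = 48.1
D: √((21.8)² + (27.8)²) = √(475.240 + 772.840) = 35.3
E: √((-18.3)² + (-40.0)²) = √(334.890 + 1600.000) = 44.0
F: √((-36.7)² + (63.3)²) = √(1346.890 + 4006.890) = 73.2
G: √((-37.9)² + (-18.7)²) = √(1436.410 + 349.690) = 42.3
H: √((-12.2)² + (50.5)²) = √(148.840 + 2550.250) = 52.0
I: √((44.6)² + (20.9)²) = √(1989.160 + 436.810) = 49.3
J: √((-0.6)² + (31.9)²) = √(0.360 + 1017.610) = 31.9
K: √((2.8)² + (18.8)²) = √(7.840 + 353.440) = 19.0
L: √((60.4)² + (27.6)²) = √(3648.160 + 761.760) = 66.4
Minimum: A at 8.7.

A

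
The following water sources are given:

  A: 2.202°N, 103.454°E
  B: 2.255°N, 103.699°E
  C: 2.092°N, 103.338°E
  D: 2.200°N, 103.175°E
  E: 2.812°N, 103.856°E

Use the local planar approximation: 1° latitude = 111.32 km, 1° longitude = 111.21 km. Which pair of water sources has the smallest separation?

A and C

Pairwise distances:
A–C: √((-0.110·111.32)² + (-0.116·111.21)²) = √(149.94492 + 166.41929) = 17.787 km
C–D: √((0.108·111.32)² + (-0.163·111.21)²) = √(144.54195 + 328.59647) = 21.752 km
A–B: √((0.053·111.32)² + (0.245·111.21)²) = √(34.80953 + 742.36904) = 27.878 km
A–D: √((-0.002·111.32)² + (-0.279·111.21)²) = √(0.04957 + 962.71134) = 31.028 km
B–C: √((-0.163·111.32)² + (-0.361·111.21)²) = √(329.24683 + 1611.76635) = 44.057 km
B–D: √((-0.055·111.32)² + (-0.524·111.21)²) = √(37.48623 + 3395.86374) = 58.595 km
B–E: √((0.557·111.32)² + (0.157·111.21)²) = √(3844.64979 + 304.85055) = 64.417 km
A–E: √((0.610·111.32)² + (0.402·111.21)²) = √(4611.11619 + 1998.66399) = 81.301 km
C–E: √((0.720·111.32)² + (0.518·111.21)²) = √(6424.08662 + 3318.54110) = 98.705 km
D–E: √((0.612·111.32)² + (0.681·111.21)²) = √(4641.40258 + 5735.64027) = 101.868 km
Closest pair: A–C at 17.787 km.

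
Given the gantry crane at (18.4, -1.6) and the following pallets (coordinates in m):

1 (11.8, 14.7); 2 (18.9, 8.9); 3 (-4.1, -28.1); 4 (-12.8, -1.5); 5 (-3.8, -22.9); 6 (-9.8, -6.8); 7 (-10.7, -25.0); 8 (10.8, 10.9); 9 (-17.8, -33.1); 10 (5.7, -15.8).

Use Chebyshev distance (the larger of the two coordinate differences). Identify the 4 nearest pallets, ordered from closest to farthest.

Distances from (18.4, -1.6):
1: 16.3 m
2: 10.5 m
3: 26.5 m
4: 31.2 m
5: 22.2 m
6: 28.2 m
7: 29.1 m
8: 12.5 m
9: 36.2 m
10: 14.2 m
Sorted: 2 (10.5 m) < 8 (12.5 m) < 10 (14.2 m) < 1 (16.3 m) < 5 (22.2 m) < 3 (26.5 m) < …

2, 8, 10, 1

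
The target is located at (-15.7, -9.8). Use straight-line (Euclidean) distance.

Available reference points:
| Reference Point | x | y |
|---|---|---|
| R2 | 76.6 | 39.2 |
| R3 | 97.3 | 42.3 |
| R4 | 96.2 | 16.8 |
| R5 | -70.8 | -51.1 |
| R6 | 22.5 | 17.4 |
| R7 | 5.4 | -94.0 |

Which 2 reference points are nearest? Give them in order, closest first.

Distances from (-15.7, -9.8):
R2: √((92.3)² + (49.0)²) = √(8519.290 + 2401.000) = 104.5
R3: √((113.0)² + (52.1)²) = √(12769.000 + 2714.410) = 124.4
R4: √((111.9)² + (26.6)²) = √(12521.610 + 707.560) = 115.0
R5: √((-55.1)² + (-41.3)²) = √(3036.010 + 1705.690) = 68.9
R6: √((38.2)² + (27.2)²) = √(1459.240 + 739.840) = 46.9
R7: √((21.1)² + (-84.2)²) = √(445.210 + 7089.640) = 86.8
Sorted: R6 (46.9) < R5 (68.9) < R7 (86.8) < R2 (104.5) < …

R6, R5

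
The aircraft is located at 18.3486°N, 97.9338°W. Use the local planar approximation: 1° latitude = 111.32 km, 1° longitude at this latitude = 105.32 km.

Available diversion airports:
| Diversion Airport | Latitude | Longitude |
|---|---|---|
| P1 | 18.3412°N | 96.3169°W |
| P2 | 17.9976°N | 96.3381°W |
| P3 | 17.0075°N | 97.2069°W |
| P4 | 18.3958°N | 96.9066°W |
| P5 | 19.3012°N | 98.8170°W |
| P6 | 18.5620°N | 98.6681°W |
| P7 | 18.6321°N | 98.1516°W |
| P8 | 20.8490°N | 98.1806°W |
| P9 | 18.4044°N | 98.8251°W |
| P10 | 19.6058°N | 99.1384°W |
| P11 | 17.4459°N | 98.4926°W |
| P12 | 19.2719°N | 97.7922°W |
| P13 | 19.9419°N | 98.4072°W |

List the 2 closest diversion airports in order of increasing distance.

Distances from 18.3486°N, 97.9338°W:
P1: 170.2939 km
P2: 172.5416 km
P3: 167.7762 km
P4: 108.3122 km
P5: 141.0591 km
P6: 80.9028 km
P7: 39.0150 km
P8: 279.5556 km
P9: 94.0770 km
P10: 188.8969 km
P11: 116.4543 km
P12: 103.8581 km
P13: 184.2407 km
Sorted: P7 (39.0150 km) < P6 (80.9028 km) < P9 (94.0770 km) < P12 (103.8581 km) < …

P7, P6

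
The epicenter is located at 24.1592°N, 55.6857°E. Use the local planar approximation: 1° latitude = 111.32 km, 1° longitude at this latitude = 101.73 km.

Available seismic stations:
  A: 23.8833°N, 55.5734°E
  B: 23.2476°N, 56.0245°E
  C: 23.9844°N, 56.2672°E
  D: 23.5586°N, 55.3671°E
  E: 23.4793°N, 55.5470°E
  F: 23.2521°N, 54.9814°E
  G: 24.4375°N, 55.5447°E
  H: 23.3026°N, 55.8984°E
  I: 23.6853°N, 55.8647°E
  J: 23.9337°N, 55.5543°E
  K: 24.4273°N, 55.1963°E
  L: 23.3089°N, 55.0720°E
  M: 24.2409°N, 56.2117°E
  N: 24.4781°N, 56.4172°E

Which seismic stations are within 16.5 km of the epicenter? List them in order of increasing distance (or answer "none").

none

Distances from 24.1592°N, 55.6857°E:
A: √((-0.2759·111.32)² + (-0.1123·101.73)²) = √(943.299917 + 130.514151) = 32.7691 km
B: √((-0.9116·111.32)² + (0.3388·101.73)²) = √(10298.050764 + 1187.913704) = 107.1726 km
C: √((-0.1748·111.32)² + (0.5815·101.73)²) = √(378.642407 + 3499.431744) = 62.2742 km
D: √((-0.6006·111.32)² + (-0.3186·101.73)²) = √(4470.098068 + 1050.484459) = 74.3006 km
E: √((-0.6799·111.32)² + (-0.1387·101.73)²) = √(5728.441438 + 199.090717) = 76.9905 km
F: √((-0.9071·111.32)² + (-0.7043·101.73)²) = √(10196.631612 + 5133.498811) = 123.8149 km
G: √((0.2783·111.32)² + (-0.1410·101.73)²) = √(959.782458 + 205.748328) = 34.1399 km
H: √((-0.8566·111.32)² + (0.2127·101.73)²) = √(9092.902523 + 468.201789) = 97.7809 km
I: √((-0.4739·111.32)² + (0.1790·101.73)²) = √(2783.042335 + 331.592082) = 55.8089 km
J: √((-0.2255·111.32)² + (-0.1314·101.73)²) = √(630.143539 + 178.685297) = 28.4399 km
K: √((0.2681·111.32)² + (-0.4894·101.73)²) = √(890.717578 + 2478.711713) = 58.0468 km
L: √((-0.8503·111.32)² + (-0.6137·101.73)²) = √(8959.643992 + 3897.717290) = 113.3903 km
M: √((0.0817·111.32)² + (0.5260·101.73)²) = √(82.716187 + 2863.317960) = 54.2774 km
N: √((0.3189·111.32)² + (0.7315·101.73)²) = √(1260.246308 + 5537.665896) = 82.4495 km
Threshold 16.5 km: none within range.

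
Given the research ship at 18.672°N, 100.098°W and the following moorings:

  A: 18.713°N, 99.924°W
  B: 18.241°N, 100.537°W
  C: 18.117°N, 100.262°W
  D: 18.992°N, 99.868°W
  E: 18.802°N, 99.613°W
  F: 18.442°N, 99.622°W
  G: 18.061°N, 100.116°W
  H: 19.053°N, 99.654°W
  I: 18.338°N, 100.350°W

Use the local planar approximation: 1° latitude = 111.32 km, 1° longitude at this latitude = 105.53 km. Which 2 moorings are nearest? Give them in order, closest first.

A, D

Distances from 18.672°N, 100.098°W:
A: √((0.041·111.32)² + (0.174·105.53)²) = √(20.83119 + 337.17112) = 18.921 km
B: √((-0.431·111.32)² + (-0.439·105.53)²) = √(2301.97676 + 2146.25301) = 66.695 km
C: √((-0.555·111.32)² + (-0.164·105.53)²) = √(3817.08966 + 299.52948) = 64.161 km
D: √((0.320·111.32)² + (0.230·105.53)²) = √(1268.95538 + 589.12513) = 43.105 km
E: √((0.130·111.32)² + (0.485·105.53)²) = √(209.42721 + 2619.60224) = 53.189 km
F: √((-0.230·111.32)² + (0.476·105.53)²) = √(655.54433 + 2523.28195) = 56.381 km
G: √((-0.611·111.32)² + (-0.018·105.53)²) = √(4626.24699 + 3.60825) = 68.043 km
H: √((0.381·111.32)² + (0.444·105.53)²) = √(1798.85578 + 2195.42101) = 63.200 km
I: √((-0.334·111.32)² + (-0.252·105.53)²) = √(1382.41784 + 707.21743) = 45.713 km
Sorted: A (18.921 km) < D (43.105 km) < I (45.713 km) < E (53.189 km) < …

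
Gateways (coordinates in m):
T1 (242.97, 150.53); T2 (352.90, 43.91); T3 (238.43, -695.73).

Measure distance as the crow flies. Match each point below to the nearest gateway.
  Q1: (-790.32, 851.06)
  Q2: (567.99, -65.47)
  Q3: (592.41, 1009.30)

Q1→T1; Q2→T2; Q3→T1

Q1 at (-790.32, 851.06):
  T1: 1248.37 m
  T2: 1399.44 m
  T3: 1857.66 m
  → nearest: T1 (1248.37 m)
Q2 at (567.99, -65.47):
  T1: 390.25 m
  T2: 241.30 m
  T3: 711.22 m
  → nearest: T2 (241.30 m)
Q3 at (592.41, 1009.30):
  T1: 927.14 m
  T2: 994.66 m
  T3: 1741.39 m
  → nearest: T1 (927.14 m)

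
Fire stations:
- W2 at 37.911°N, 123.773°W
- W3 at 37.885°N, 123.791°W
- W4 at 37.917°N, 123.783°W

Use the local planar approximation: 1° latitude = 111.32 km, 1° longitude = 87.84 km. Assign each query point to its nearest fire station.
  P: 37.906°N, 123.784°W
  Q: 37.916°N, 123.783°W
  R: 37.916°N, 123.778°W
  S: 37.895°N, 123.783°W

P→W2; Q→W4; R→W4; S→W3

P at 37.906°N, 123.784°W:
  W2: √((0.005·111.32)² + (0.011·87.84)²) = √(0.30980 + 0.93362) = 1.115 km
  W3: √((-0.021·111.32)² + (-0.007·87.84)²) = √(5.46493 + 0.37808) = 2.417 km
  W4: √((0.011·111.32)² + (0.001·87.84)²) = √(1.49945 + 0.00772) = 1.228 km
  → nearest: W2 (1.115 km)
Q at 37.916°N, 123.783°W:
  W2: √((-0.005·111.32)² + (0.010·87.84)²) = √(0.30980 + 0.77159) = 1.040 km
  W3: √((-0.031·111.32)² + (-0.008·87.84)²) = √(11.90885 + 0.49382) = 3.522 km
  W4: √((0.001·111.32)² + (0.000·87.84)²) = √(0.01239 + 0.00000) = 0.111 km
  → nearest: W4 (0.111 km)
R at 37.916°N, 123.778°W:
  W2: √((-0.005·111.32)² + (0.005·87.84)²) = √(0.30980 + 0.19290) = 0.709 km
  W3: √((-0.031·111.32)² + (-0.013·87.84)²) = √(11.90885 + 1.30398) = 3.635 km
  W4: √((0.001·111.32)² + (-0.005·87.84)²) = √(0.01239 + 0.19290) = 0.453 km
  → nearest: W4 (0.453 km)
S at 37.895°N, 123.783°W:
  W2: √((0.016·111.32)² + (0.010·87.84)²) = √(3.17239 + 0.77159) = 1.986 km
  W3: √((-0.010·111.32)² + (-0.008·87.84)²) = √(1.23921 + 0.49382) = 1.316 km
  W4: √((0.022·111.32)² + (0.000·87.84)²) = √(5.99780 + 0.00000) = 2.449 km
  → nearest: W3 (1.316 km)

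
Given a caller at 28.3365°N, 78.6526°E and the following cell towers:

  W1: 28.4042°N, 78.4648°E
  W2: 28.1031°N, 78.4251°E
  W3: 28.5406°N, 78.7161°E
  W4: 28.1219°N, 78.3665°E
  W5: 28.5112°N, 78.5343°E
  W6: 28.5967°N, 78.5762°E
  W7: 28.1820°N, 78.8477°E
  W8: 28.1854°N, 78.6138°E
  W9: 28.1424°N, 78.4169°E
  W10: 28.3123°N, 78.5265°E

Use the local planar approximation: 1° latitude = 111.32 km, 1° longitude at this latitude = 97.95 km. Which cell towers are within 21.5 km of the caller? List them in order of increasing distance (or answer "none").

Distances from 28.3365°N, 78.6526°E:
W1: √((0.0677·111.32)² + (-0.1878·97.95)²) = √(56.796782 + 338.376393) = 19.8790 km
W2: √((-0.2334·111.32)² + (-0.2275·97.95)²) = √(675.068897 + 496.559943) = 34.2291 km
W3: √((0.2041·111.32)² + (0.0635·97.95)²) = √(516.217121 + 38.686223) = 23.5564 km
W4: √((-0.2146·111.32)² + (-0.2861·97.95)²) = √(570.697317 + 785.316272) = 36.8241 km
W5: √((0.1747·111.32)² + (-0.1183·97.95)²) = √(378.209301 + 134.269809) = 22.6380 km
W6: √((0.2602·111.32)² + (-0.0764·97.95)²) = √(838.998105 + 56.000976) = 29.9165 km
W7: √((-0.1545·111.32)² + (0.1951·97.95)²) = √(295.803537 + 365.193820) = 25.7099 km
W8: √((-0.1511·111.32)² + (-0.0388·97.95)²) = √(282.927605 + 14.443496) = 17.2445 km
W9: √((-0.1941·111.32)² + (-0.2357·97.95)²) = √(466.871610 + 533.001027) = 31.6208 km
W10: √((-0.0242·111.32)² + (-0.1261·97.95)²) = √(7.257334 + 152.559429) = 12.6419 km
Threshold 21.5 km: W10 (12.6419 km), W8 (17.2445 km), W1 (19.8790 km) are within range.

W10, W8, W1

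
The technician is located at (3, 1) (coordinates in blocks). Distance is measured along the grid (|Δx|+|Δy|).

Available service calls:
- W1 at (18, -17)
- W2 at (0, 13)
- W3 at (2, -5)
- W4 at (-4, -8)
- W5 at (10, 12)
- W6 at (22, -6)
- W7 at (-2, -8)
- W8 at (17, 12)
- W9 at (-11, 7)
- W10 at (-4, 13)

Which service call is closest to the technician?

Distances from (3, 1):
W1: |15| + |-18| = 15 + 18 = 33 blocks
W2: |-3| + |12| = 3 + 12 = 15 blocks
W3: |-1| + |-6| = 1 + 6 = 7 blocks
W4: |-7| + |-9| = 7 + 9 = 16 blocks
W5: |7| + |11| = 7 + 11 = 18 blocks
W6: |19| + |-7| = 19 + 7 = 26 blocks
W7: |-5| + |-9| = 5 + 9 = 14 blocks
W8: |14| + |11| = 14 + 11 = 25 blocks
W9: |-14| + |6| = 14 + 6 = 20 blocks
W10: |-7| + |12| = 7 + 12 = 19 blocks
Minimum: W3 at 7 blocks.

W3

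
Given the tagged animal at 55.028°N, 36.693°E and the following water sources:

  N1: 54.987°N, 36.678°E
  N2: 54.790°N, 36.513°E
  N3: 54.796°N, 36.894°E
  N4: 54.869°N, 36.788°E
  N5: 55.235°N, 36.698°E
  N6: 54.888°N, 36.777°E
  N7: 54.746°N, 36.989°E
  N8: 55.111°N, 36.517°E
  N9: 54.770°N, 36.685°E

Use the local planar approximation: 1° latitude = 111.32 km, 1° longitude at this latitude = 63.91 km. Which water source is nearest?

N1

Distances from 55.028°N, 36.693°E:
N1: √((-0.041·111.32)² + (-0.015·63.91)²) = √(20.83119 + 0.91901) = 4.664 km
N2: √((-0.238·111.32)² + (-0.180·63.91)²) = √(701.94051 + 132.33741) = 28.884 km
N3: √((-0.232·111.32)² + (0.201·63.91)²) = √(666.99467 + 165.01740) = 28.845 km
N4: √((-0.159·111.32)² + (0.095·63.91)²) = √(313.28575 + 36.86251) = 18.712 km
N5: √((0.207·111.32)² + (0.005·63.91)²) = √(530.99091 + 0.10211) = 23.045 km
N6: √((-0.140·111.32)² + (0.084·63.91)²) = √(242.88599 + 28.82015) = 16.484 km
N7: √((-0.282·111.32)² + (0.296·63.91)²) = √(985.47273 + 357.86651) = 36.652 km
N8: √((0.083·111.32)² + (-0.176·63.91)²) = √(85.36947 + 126.52110) = 14.556 km
N9: √((-0.258·111.32)² + (-0.008·63.91)²) = √(824.87057 + 0.26141) = 28.725 km
Minimum: N1 at 4.664 km.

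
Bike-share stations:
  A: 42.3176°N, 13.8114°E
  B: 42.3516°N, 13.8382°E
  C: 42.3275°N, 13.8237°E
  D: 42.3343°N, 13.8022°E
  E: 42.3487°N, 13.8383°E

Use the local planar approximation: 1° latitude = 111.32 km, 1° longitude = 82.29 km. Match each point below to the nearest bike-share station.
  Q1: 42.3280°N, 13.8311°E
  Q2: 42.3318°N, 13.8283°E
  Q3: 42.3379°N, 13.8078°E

Q1 at 42.3280°N, 13.8311°E:
  A: √((-0.0104·111.32)² + (-0.0197·82.29)²) = √(1.340334 + 2.628007) = 1.9921 km
  B: √((0.0236·111.32)² + (0.0071·82.29)²) = √(6.901928 + 0.341359) = 2.6913 km
  C: √((-0.0005·111.32)² + (-0.0074·82.29)²) = √(0.003098 + 0.370815) = 0.6115 km
  D: √((0.0063·111.32)² + (-0.0289·82.29)²) = √(0.491844 + 5.655745) = 2.4794 km
  E: √((0.0207·111.32)² + (0.0072·82.29)²) = √(5.309909 + 0.351042) = 2.3793 km
  → nearest: C (0.6115 km)
Q2 at 42.3318°N, 13.8283°E:
  A: √((-0.0142·111.32)² + (-0.0169·82.29)²) = √(2.498752 + 1.934049) = 2.1054 km
  B: √((0.0198·111.32)² + (0.0099·82.29)²) = √(4.858216 + 0.663689) = 2.3499 km
  C: √((-0.0043·111.32)² + (-0.0046·82.29)²) = √(0.229131 + 0.143288) = 0.6103 km
  D: √((0.0025·111.32)² + (-0.0261·82.29)²) = √(0.077451 + 4.612912) = 2.1657 km
  E: √((0.0169·111.32)² + (0.0100·82.29)²) = √(3.539320 + 0.677164) = 2.0534 km
  → nearest: C (0.6103 km)
Q3 at 42.3379°N, 13.8078°E:
  A: √((-0.0203·111.32)² + (0.0036·82.29)²) = √(5.106678 + 0.087761) = 2.2791 km
  B: √((0.0137·111.32)² + (0.0304·82.29)²) = √(2.325881 + 6.258083) = 2.9298 km
  C: √((-0.0104·111.32)² + (0.0159·82.29)²) = √(1.340334 + 1.711939) = 1.7471 km
  D: √((-0.0036·111.32)² + (-0.0056·82.29)²) = √(0.160602 + 0.212359) = 0.6107 km
  E: √((0.0108·111.32)² + (0.0305·82.29)²) = √(1.445419 + 6.299322) = 2.7829 km
  → nearest: D (0.6107 km)

Q1→C; Q2→C; Q3→D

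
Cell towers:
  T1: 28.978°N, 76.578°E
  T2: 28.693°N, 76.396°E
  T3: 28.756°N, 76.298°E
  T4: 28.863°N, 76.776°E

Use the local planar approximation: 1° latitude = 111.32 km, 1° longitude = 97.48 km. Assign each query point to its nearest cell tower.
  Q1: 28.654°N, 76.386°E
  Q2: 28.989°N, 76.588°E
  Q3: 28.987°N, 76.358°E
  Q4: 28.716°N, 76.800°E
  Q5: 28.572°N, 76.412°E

Q1 at 28.654°N, 76.386°E:
  T1: √((0.324·111.32)² + (0.192·97.48)²) = √(1300.87754 + 350.29465) = 40.635 km
  T2: √((0.039·111.32)² + (0.010·97.48)²) = √(18.84845 + 0.95024) = 4.450 km
  T3: √((0.102·111.32)² + (-0.088·97.48)²) = √(128.92785 + 73.58620) = 14.231 km
  T4: √((0.209·111.32)² + (0.390·97.48)²) = √(541.30117 + 1445.30750) = 44.571 km
  → nearest: T2 (4.450 km)
Q2 at 28.989°N, 76.588°E:
  T1: √((-0.011·111.32)² + (-0.010·97.48)²) = √(1.49945 + 0.95024) = 1.565 km
  T2: √((-0.296·111.32)² + (-0.192·97.48)²) = √(1085.74995 + 350.29465) = 37.895 km
  T3: √((-0.233·111.32)² + (-0.290·97.48)²) = √(672.75702 + 799.14767) = 38.365 km
  T4: √((-0.126·111.32)² + (0.188·97.48)²) = √(196.73765 + 335.85107) = 23.078 km
  → nearest: T1 (1.565 km)
Q3 at 28.987°N, 76.358°E:
  T1: √((-0.009·111.32)² + (0.220·97.48)²) = √(1.00376 + 459.91376) = 21.469 km
  T2: √((-0.294·111.32)² + (0.038·97.48)²) = √(1071.12722 + 13.72139) = 32.937 km
  T3: √((-0.231·111.32)² + (-0.060·97.48)²) = √(661.25711 + 34.20846) = 26.372 km
  T4: √((-0.124·111.32)² + (0.418·97.48)²) = √(190.54158 + 1660.28867) = 43.021 km
  → nearest: T1 (21.469 km)
Q4 at 28.716°N, 76.800°E:
  T1: √((0.262·111.32)² + (-0.222·97.48)²) = √(850.64622 + 468.31384) = 36.317 km
  T2: √((-0.023·111.32)² + (-0.404·97.48)²) = √(6.55544 + 1550.93562) = 39.465 km
  T3: √((0.040·111.32)² + (-0.502·97.48)²) = √(19.82743 + 2394.63031) = 49.137 km
  T4: √((0.147·111.32)² + (-0.024·97.48)²) = √(267.78181 + 5.47335) = 16.530 km
  → nearest: T4 (16.530 km)
Q5 at 28.572°N, 76.412°E:
  T1: √((0.406·111.32)² + (0.166·97.48)²) = √(2042.67118 + 261.84677) = 48.005 km
  T2: √((0.121·111.32)² + (-0.016·97.48)²) = √(181.43336 + 2.43260) = 13.560 km
  T3: √((0.184·111.32)² + (-0.114·97.48)²) = √(419.54837 + 123.49255) = 23.303 km
  T4: √((0.291·111.32)² + (0.364·97.48)²) = √(1049.37901 + 1259.02342) = 48.046 km
  → nearest: T2 (13.560 km)

Q1→T2; Q2→T1; Q3→T1; Q4→T4; Q5→T2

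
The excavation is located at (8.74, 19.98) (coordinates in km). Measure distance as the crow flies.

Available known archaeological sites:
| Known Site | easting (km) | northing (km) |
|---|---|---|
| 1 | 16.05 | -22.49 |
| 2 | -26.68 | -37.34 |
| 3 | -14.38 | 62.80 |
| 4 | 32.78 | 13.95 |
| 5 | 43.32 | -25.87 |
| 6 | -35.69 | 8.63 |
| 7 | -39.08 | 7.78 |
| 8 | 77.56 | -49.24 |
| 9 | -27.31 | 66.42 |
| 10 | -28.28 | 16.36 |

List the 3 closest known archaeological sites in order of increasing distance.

4, 10, 1

Distances from (8.74, 19.98):
1: √((7.31)² + (-42.47)²) = √(53.4361 + 1803.7009) = 43.09 km
2: √((-35.42)² + (-57.32)²) = √(1254.5764 + 3285.5824) = 67.38 km
3: √((-23.12)² + (42.82)²) = √(534.5344 + 1833.5524) = 48.66 km
4: √((24.04)² + (-6.03)²) = √(577.9216 + 36.3609) = 24.78 km
5: √((34.58)² + (-45.85)²) = √(1195.7764 + 2102.2225) = 57.43 km
6: √((-44.43)² + (-11.35)²) = √(1974.0249 + 128.8225) = 45.86 km
7: √((-47.82)² + (-12.20)²) = √(2286.7524 + 148.8400) = 49.35 km
8: √((68.82)² + (-69.22)²) = √(4736.1924 + 4791.4084) = 97.61 km
9: √((-36.05)² + (46.44)²) = √(1299.6025 + 2156.6736) = 58.79 km
10: √((-37.02)² + (-3.62)²) = √(1370.4804 + 13.1044) = 37.20 km
Sorted: 4 (24.78 km) < 10 (37.20 km) < 1 (43.09 km) < 6 (45.86 km) < 3 (48.66 km) < …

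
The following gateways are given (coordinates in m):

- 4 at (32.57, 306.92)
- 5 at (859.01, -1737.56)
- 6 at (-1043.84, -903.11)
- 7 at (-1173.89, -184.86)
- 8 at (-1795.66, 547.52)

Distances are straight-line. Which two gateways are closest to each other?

Pairwise distances:
4–5: 2205.20 m
4–6: 1619.52 m
4–7: 1302.84 m
4–8: 1843.99 m
5–6: 2077.77 m
5–7: 2558.04 m
5–8: 3502.69 m
6–7: 729.93 m
6–8: 1633.88 m
7–8: 960.72 m
Closest pair: 6–7 at 729.93 m.

6 and 7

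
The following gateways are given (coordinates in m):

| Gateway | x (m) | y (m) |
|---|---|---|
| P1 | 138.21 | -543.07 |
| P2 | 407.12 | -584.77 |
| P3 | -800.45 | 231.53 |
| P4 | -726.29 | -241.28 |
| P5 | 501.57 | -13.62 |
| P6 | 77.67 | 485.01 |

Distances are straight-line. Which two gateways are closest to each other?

Pairwise distances:
P1–P2: 272.12 m
P1–P3: 1217.00 m
P1–P4: 915.66 m
P1–P5: 642.14 m
P1–P6: 1029.86 m
P2–P3: 1457.59 m
P2–P4: 1184.32 m
P2–P5: 578.91 m
P2–P6: 1119.36 m
P3–P4: 478.59 m
P3–P5: 1324.90 m
P3–P6: 913.97 m
P4–P5: 1248.79 m
P4–P6: 1083.44 m
P5–P6: 654.46 m
Closest pair: P1–P2 at 272.12 m.

P1 and P2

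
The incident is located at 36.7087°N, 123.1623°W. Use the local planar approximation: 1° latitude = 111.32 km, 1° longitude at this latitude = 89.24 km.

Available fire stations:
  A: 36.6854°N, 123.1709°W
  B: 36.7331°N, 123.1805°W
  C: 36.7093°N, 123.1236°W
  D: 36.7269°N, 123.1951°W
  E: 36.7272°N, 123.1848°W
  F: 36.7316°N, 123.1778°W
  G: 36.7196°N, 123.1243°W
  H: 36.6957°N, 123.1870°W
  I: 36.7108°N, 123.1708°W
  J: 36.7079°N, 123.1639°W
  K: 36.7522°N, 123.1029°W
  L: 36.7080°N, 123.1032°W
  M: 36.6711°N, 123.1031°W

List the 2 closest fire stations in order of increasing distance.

Distances from 36.7087°N, 123.1623°W:
A: √((-0.0233·111.32)² + (-0.0086·89.24)²) = √(6.727570 + 0.589001) = 2.7049 km
B: √((0.0244·111.32)² + (-0.0182·89.24)²) = √(7.377786 + 2.637922) = 3.1648 km
C: √((0.0006·111.32)² + (0.0387·89.24)²) = √(0.004461 + 11.927270) = 3.4542 km
D: √((0.0182·111.32)² + (-0.0328·89.24)²) = √(4.104773 + 8.567750) = 3.5598 km
E: √((0.0185·111.32)² + (-0.0225·89.24)²) = √(4.241211 + 4.031662) = 2.8763 km
F: √((0.0229·111.32)² + (-0.0155·89.24)²) = √(6.498563 + 1.913298) = 2.9003 km
G: √((0.0109·111.32)² + (0.0380·89.24)²) = √(1.472310 + 11.499695) = 3.6017 km
H: √((-0.0130·111.32)² + (-0.0247·89.24)²) = √(2.094272 + 4.858621) = 2.6368 km
I: √((0.0021·111.32)² + (-0.0085·89.24)²) = √(0.054649 + 0.575383) = 0.7937 km
J: √((-0.0008·111.32)² + (-0.0016·89.24)²) = √(0.007931 + 0.020387) = 0.1683 km
K: √((0.0435·111.32)² + (0.0594·89.24)²) = √(23.449031 + 28.099074) = 7.1797 km
L: √((-0.0007·111.32)² + (0.0591·89.24)²) = √(0.006072 + 27.815962) = 5.2747 km
M: √((-0.0376·111.32)² + (0.0592·89.24)²) = √(17.519515 + 27.910174) = 6.7402 km
Sorted: J (0.1683 km) < I (0.7937 km) < H (2.6368 km) < A (2.7049 km) < …

J, I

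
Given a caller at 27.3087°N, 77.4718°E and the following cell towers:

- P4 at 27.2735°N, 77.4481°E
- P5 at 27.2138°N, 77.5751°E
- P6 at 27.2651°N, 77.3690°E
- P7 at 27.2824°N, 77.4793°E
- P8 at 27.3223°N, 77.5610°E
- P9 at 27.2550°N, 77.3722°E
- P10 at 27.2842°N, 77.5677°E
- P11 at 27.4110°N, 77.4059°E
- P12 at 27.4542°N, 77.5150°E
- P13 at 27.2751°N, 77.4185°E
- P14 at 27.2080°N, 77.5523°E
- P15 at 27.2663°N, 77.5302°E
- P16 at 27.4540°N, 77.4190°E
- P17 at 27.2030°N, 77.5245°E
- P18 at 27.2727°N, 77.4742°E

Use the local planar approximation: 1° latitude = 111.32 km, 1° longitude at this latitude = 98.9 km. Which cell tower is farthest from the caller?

Distances from 27.3087°N, 77.4718°E:
P4: √((-0.0352·111.32)² + (-0.0237·98.9)²) = √(15.354360 + 5.494008) = 4.5660 km
P5: √((-0.0949·111.32)² + (0.1033·98.9)²) = √(111.603758 + 104.374216) = 14.6962 km
P6: √((-0.0436·111.32)² + (-0.1028·98.9)²) = √(23.556967 + 103.366262) = 11.2660 km
P7: √((-0.0263·111.32)² + (0.0075·98.9)²) = √(8.571521 + 0.550193) = 3.0202 km
P8: √((0.0136·111.32)² + (0.0892·98.9)²) = √(2.292051 + 77.825567) = 8.9508 km
P9: √((-0.0537·111.32)² + (-0.0996·98.9)²) = √(35.735097 + 97.031168) = 11.5224 km
P10: √((-0.0245·111.32)² + (0.0959·98.9)²) = √(7.438383 + 89.955930) = 9.8689 km
P11: √((0.1023·111.32)² + (-0.0659·98.9)²) = √(129.687364 + 42.477937) = 13.1212 km
P12: √((0.1455·111.32)² + (0.0432·98.9)²) = √(262.344753 + 18.254085) = 16.7511 km
P13: √((-0.0336·111.32)² + (-0.0533·98.9)²) = √(13.990233 + 27.787342) = 6.4636 km
P14: √((-0.1007·111.32)² + (0.0805·98.9)²) = √(125.662396 + 63.384686) = 13.7494 km
P15: √((-0.0424·111.32)² + (0.0584·98.9)²) = √(22.278098 + 33.359404) = 7.4591 km
P16: √((0.1453·111.32)² + (-0.0528·98.9)²) = √(261.624026 + 27.268448) = 16.9968 km
P17: √((-0.1057·111.32)² + (0.0527·98.9)²) = √(138.451087 + 27.165257) = 12.8692 km
P18: √((-0.0360·111.32)² + (0.0024·98.9)²) = √(16.060217 + 0.056340) = 4.0145 km
Maximum: P16 at 16.9968 km.

P16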